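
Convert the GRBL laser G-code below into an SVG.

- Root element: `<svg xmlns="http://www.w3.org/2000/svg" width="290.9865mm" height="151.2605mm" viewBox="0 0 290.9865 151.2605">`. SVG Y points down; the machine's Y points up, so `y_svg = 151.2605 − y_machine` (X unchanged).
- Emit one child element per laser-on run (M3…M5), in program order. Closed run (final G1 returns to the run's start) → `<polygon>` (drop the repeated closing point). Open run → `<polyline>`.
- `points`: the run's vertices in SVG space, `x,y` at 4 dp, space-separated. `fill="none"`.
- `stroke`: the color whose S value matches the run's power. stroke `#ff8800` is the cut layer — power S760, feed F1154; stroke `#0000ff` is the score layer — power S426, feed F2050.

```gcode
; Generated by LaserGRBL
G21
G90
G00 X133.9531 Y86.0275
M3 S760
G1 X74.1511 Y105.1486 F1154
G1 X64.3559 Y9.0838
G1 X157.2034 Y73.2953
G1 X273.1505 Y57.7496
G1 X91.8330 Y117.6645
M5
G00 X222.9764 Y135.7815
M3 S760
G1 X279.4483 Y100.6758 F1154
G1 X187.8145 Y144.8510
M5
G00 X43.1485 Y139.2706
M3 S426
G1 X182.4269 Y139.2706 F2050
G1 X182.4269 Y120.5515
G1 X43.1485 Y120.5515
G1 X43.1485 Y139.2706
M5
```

Each laser-on run becomes one SVG element. Flip Y back into SVG space with y_svg = 151.2605 − y_machine.

Run 1: S760 ⇒ cut layer `#ff8800`. The run is open, so emit a `<polyline>` with points (Y-flipped): 133.9531,65.2330 74.1511,46.1119 64.3559,142.1767 157.2034,77.9652 273.1505,93.5109 91.8330,33.5960.

Run 2: the run's S760 means `#ff8800` (cut). The run is open, so emit a `<polyline>` with points (Y-flipped): 222.9764,15.4790 279.4483,50.5847 187.8145,6.4095.

Run 3: S426 ⇒ score layer `#0000ff`. The run returns to its start, so emit a `<polygon>` with points (Y-flipped): 43.1485,11.9899 182.4269,11.9899 182.4269,30.7090 43.1485,30.7090.

<svg xmlns="http://www.w3.org/2000/svg" width="290.9865mm" height="151.2605mm" viewBox="0 0 290.9865 151.2605">
  <polyline points="133.9531,65.2330 74.1511,46.1119 64.3559,142.1767 157.2034,77.9652 273.1505,93.5109 91.8330,33.5960" fill="none" stroke="#ff8800"/>
  <polyline points="222.9764,15.4790 279.4483,50.5847 187.8145,6.4095" fill="none" stroke="#ff8800"/>
  <polygon points="43.1485,11.9899 182.4269,11.9899 182.4269,30.7090 43.1485,30.7090" fill="none" stroke="#0000ff"/>
</svg>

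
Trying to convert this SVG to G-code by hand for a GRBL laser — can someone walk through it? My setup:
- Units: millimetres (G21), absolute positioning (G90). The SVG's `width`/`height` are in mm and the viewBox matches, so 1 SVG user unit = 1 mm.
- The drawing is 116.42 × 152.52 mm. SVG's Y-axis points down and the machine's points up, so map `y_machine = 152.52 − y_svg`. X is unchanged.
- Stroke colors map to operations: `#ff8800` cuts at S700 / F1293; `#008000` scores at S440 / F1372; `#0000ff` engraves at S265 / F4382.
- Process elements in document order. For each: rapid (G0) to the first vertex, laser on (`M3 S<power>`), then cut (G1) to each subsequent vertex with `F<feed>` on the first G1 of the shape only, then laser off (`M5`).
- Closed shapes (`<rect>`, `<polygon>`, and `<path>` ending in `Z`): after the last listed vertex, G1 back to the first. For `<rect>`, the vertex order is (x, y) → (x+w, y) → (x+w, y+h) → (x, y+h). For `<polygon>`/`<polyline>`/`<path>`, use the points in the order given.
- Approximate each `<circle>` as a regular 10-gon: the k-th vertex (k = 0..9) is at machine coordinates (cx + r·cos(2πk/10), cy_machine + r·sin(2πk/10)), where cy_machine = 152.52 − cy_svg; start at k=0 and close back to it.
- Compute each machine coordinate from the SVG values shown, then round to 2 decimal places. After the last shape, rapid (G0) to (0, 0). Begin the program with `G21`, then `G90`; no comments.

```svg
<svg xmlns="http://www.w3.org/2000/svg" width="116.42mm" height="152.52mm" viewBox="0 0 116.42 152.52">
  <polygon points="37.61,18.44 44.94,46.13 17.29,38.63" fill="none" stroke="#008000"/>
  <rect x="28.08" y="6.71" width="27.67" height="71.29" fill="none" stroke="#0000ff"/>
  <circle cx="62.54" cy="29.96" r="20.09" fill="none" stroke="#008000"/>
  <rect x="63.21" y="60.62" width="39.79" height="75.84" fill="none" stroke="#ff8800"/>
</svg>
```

G21
G90
G0 X37.61 Y134.08
M3 S440
G1 X44.94 Y106.39 F1372
G1 X17.29 Y113.89
G1 X37.61 Y134.08
M5
G0 X28.08 Y145.81
M3 S265
G1 X55.75 Y145.81 F4382
G1 X55.75 Y74.52
G1 X28.08 Y74.52
G1 X28.08 Y145.81
M5
G0 X82.63 Y122.56
M3 S440
G1 X78.79 Y134.37 F1372
G1 X68.75 Y141.67
G1 X56.33 Y141.67
G1 X46.29 Y134.37
G1 X42.45 Y122.56
G1 X46.29 Y110.75
G1 X56.33 Y103.45
G1 X68.75 Y103.45
G1 X78.79 Y110.75
G1 X82.63 Y122.56
M5
G0 X63.21 Y91.90
M3 S700
G1 X103.00 Y91.90 F1293
G1 X103.00 Y16.06
G1 X63.21 Y16.06
G1 X63.21 Y91.90
M5
G0 X0.00 Y0.00

viewBox `0 0 116.42 152.52` with mm width/height → 1 unit = 1 mm. Flip: y_m = 152.52 − y_svg.

**Shape 1** — `<polygon>` regular polygon, stroke `#008000` → score (S440, F1372). Machine vertices: (37.61,134.08) → (44.94,106.39) → (17.29,113.89) → (37.61,134.08). Closed: final G1 returns to the first vertex.

**Shape 2** — `<rect>` rectangle, stroke `#0000ff` → engrave (S265, F4382). Machine vertices: (28.08,145.81) → (55.75,145.81) → (55.75,74.52) → (28.08,74.52) → (28.08,145.81). Closed: final G1 returns to the first vertex.

**Shape 3** — `<circle>` circle, stroke `#008000` → score (S440, F1372). Machine vertices: (82.63,122.56) → (78.79,134.37) → (68.75,141.67) → (56.33,141.67) → (46.29,134.37) → (42.45,122.56) → (46.29,110.75) → (56.33,103.45) → (68.75,103.45) → (78.79,110.75) → (82.63,122.56). Closed: final G1 returns to the first vertex.

**Shape 4** — `<rect>` rectangle, stroke `#ff8800` → cut (S700, F1293). Machine vertices: (63.21,91.90) → (103.00,91.90) → (103.00,16.06) → (63.21,16.06) → (63.21,91.90). Closed: final G1 returns to the first vertex.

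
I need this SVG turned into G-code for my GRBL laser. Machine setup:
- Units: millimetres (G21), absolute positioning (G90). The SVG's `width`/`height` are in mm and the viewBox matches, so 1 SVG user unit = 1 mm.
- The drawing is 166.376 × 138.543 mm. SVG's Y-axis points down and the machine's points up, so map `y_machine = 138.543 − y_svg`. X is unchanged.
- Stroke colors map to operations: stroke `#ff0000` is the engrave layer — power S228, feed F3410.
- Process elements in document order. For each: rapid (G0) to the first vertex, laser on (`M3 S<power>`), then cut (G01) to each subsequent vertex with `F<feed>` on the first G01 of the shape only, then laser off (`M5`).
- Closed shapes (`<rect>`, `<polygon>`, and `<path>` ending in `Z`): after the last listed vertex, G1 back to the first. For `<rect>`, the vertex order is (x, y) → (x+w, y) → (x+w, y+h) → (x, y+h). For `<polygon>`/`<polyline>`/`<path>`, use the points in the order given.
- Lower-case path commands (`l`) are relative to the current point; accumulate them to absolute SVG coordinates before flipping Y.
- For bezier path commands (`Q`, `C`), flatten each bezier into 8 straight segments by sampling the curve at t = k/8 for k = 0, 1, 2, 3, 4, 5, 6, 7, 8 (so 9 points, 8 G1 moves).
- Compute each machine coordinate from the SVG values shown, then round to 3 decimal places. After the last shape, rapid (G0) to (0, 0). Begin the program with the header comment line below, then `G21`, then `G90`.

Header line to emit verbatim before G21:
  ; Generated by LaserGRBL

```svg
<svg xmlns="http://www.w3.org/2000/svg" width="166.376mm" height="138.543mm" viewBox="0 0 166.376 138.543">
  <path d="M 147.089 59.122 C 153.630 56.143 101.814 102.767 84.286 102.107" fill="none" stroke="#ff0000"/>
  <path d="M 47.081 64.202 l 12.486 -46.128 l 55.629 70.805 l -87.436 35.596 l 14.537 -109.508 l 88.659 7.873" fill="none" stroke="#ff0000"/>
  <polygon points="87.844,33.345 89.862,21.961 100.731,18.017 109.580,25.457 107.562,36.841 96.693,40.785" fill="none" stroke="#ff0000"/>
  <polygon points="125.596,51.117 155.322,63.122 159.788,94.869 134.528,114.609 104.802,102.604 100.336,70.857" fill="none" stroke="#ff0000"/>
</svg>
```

; Generated by LaserGRBL
G21
G90
G0 X147.089 Y79.421
M3 S228
G01 X146.987 Y78.402 F3410
G01 X142.500 Y73.869
G01 X134.714 Y66.955
G01 X124.713 Y58.798
G01 X113.585 Y50.532
G01 X102.413 Y43.293
G01 X92.285 Y38.216
G01 X84.286 Y36.436
M5
G0 X47.081 Y74.341
M3 S228
G01 X59.567 Y120.469 F3410
G01 X115.196 Y49.664
G01 X27.760 Y14.068
G01 X42.297 Y123.576
G01 X130.956 Y115.703
M5
G0 X87.844 Y105.198
M3 S228
G01 X89.862 Y116.582 F3410
G01 X100.731 Y120.526
G01 X109.580 Y113.086
G01 X107.562 Y101.702
G01 X96.693 Y97.758
G01 X87.844 Y105.198
M5
G0 X125.596 Y87.426
M3 S228
G01 X155.322 Y75.421 F3410
G01 X159.788 Y43.674
G01 X134.528 Y23.934
G01 X104.802 Y35.939
G01 X100.336 Y67.686
G01 X125.596 Y87.426
M5
G0 X0.000 Y0.000

viewBox `0 0 166.376 138.543` with mm width/height → 1 unit = 1 mm. Flip: y_m = 138.543 − y_svg.

**Shape 1** — `<path>` cubic bezier, stroke `#ff0000` → engrave (S228, F3410). Control points (SVG): P0=(147.089,59.122), P1=(153.630,56.143), P2=(101.814,102.767), P3=(84.286,102.107); sampled at t=k/8. Machine vertices: (147.089,79.421) → (146.987,78.402) → (142.500,73.869) → (134.714,66.955) → (124.713,58.798) → (113.585,50.532) → (102.413,43.293) → (92.285,38.216) → (84.286,36.436). Open path.

**Shape 2** — `<path>` open polyline, stroke `#ff0000` → engrave (S228, F3410). Machine vertices: (47.081,74.341) → (59.567,120.469) → (115.196,49.664) → (27.760,14.068) → (42.297,123.576) → (130.956,115.703). Open path.

**Shape 3** — `<polygon>` regular polygon, stroke `#ff0000` → engrave (S228, F3410). Machine vertices: (87.844,105.198) → (89.862,116.582) → (100.731,120.526) → (109.580,113.086) → (107.562,101.702) → (96.693,97.758) → (87.844,105.198). Closed: final G1 returns to the first vertex.

**Shape 4** — `<polygon>` regular polygon, stroke `#ff0000` → engrave (S228, F3410). Machine vertices: (125.596,87.426) → (155.322,75.421) → (159.788,43.674) → (134.528,23.934) → (104.802,35.939) → (100.336,67.686) → (125.596,87.426). Closed: final G1 returns to the first vertex.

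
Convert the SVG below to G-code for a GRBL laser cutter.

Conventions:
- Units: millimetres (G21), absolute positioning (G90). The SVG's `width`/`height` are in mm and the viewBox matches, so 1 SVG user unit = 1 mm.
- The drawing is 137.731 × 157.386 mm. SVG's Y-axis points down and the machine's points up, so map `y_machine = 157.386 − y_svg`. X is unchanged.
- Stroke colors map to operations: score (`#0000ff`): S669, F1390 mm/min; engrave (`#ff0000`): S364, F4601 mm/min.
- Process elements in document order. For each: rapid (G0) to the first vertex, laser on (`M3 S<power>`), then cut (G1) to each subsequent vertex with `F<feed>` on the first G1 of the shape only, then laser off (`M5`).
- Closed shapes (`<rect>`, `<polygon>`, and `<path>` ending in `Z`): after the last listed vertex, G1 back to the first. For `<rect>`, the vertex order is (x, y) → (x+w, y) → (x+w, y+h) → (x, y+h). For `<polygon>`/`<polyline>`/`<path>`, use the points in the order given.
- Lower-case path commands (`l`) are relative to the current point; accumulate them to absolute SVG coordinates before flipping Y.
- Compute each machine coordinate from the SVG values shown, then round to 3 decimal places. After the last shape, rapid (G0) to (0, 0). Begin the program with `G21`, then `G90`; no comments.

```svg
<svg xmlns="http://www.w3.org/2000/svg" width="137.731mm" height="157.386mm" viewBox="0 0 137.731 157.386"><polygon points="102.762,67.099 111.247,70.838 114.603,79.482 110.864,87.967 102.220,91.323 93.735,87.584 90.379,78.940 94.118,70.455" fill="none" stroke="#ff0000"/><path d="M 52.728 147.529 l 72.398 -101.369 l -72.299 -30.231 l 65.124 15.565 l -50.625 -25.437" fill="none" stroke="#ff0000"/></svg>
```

1 u = 1 mm; y_m = 157.386 − y.

[1] `<polygon>` regular polygon, #ff0000→engrave S364 F4601: (102.762,90.287) → (111.247,86.548) → (114.603,77.904) → (110.864,69.419) → (102.220,66.063) → (93.735,69.802) → (90.379,78.446) → (94.118,86.931) → (102.762,90.287) (closed)

[2] `<path>` open polyline, #ff0000→engrave S364 F4601: (52.728,9.857) → (125.126,111.226) → (52.827,141.457) → (117.951,125.892) → (67.326,151.329)

G21
G90
G0 X102.762 Y90.287
M3 S364
G1 X111.247 Y86.548 F4601
G1 X114.603 Y77.904
G1 X110.864 Y69.419
G1 X102.220 Y66.063
G1 X93.735 Y69.802
G1 X90.379 Y78.446
G1 X94.118 Y86.931
G1 X102.762 Y90.287
M5
G0 X52.728 Y9.857
M3 S364
G1 X125.126 Y111.226 F4601
G1 X52.827 Y141.457
G1 X117.951 Y125.892
G1 X67.326 Y151.329
M5
G0 X0.000 Y0.000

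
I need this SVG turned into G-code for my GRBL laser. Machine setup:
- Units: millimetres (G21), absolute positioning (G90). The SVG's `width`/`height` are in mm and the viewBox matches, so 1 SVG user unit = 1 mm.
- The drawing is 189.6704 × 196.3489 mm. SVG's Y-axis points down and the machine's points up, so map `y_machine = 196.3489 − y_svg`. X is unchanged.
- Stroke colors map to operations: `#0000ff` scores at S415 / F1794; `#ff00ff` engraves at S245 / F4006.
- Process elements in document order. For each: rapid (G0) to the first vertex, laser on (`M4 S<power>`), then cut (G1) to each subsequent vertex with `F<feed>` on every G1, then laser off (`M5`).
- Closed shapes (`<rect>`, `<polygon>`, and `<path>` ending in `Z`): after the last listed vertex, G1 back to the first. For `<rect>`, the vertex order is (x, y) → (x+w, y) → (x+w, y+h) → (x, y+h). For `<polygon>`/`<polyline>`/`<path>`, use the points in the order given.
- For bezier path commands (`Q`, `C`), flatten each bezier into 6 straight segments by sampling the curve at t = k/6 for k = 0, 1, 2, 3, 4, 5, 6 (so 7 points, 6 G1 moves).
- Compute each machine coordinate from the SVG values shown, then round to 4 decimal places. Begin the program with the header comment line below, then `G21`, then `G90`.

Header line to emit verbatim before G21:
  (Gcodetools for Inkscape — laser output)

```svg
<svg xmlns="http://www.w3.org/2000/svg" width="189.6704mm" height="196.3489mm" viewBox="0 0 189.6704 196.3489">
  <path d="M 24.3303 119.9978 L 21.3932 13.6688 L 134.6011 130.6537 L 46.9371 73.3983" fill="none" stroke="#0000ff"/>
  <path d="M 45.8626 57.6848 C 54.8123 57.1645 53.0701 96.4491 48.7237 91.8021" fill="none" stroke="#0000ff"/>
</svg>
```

(Gcodetools for Inkscape — laser output)
G21
G90
G0 X24.3303 Y76.3511
M4 S415
G1 X21.3932 Y182.6801 F1794
G1 X134.6011 Y65.6952 F1794
G1 X46.9371 Y122.9506 F1794
M5
G0 X45.8626 Y138.6641
M4 S415
G1 X49.4839 Y135.9948 F1794
G1 X51.5479 Y129.0175 F1794
G1 X52.2792 Y120.0579 F1794
G1 X51.9025 Y111.4423 F1794
G1 X50.6424 Y105.4966 F1794
G1 X48.7237 Y104.5468 F1794
M5

1 u = 1 mm; y_m = 196.3489 − y.

[1] `<path>` open polyline, #0000ff→score S415 F1794: (24.3303,76.3511) → (21.3932,182.6801) → (134.6011,65.6952) → (46.9371,122.9506)

[2] `<path>` cubic bezier, #0000ff→score S415 F1794: (45.8626,138.6641) → (49.4839,135.9948) → (51.5479,129.0175) → (52.2792,120.0579) → (51.9025,111.4423) → (50.6424,105.4966) → (48.7237,104.5468)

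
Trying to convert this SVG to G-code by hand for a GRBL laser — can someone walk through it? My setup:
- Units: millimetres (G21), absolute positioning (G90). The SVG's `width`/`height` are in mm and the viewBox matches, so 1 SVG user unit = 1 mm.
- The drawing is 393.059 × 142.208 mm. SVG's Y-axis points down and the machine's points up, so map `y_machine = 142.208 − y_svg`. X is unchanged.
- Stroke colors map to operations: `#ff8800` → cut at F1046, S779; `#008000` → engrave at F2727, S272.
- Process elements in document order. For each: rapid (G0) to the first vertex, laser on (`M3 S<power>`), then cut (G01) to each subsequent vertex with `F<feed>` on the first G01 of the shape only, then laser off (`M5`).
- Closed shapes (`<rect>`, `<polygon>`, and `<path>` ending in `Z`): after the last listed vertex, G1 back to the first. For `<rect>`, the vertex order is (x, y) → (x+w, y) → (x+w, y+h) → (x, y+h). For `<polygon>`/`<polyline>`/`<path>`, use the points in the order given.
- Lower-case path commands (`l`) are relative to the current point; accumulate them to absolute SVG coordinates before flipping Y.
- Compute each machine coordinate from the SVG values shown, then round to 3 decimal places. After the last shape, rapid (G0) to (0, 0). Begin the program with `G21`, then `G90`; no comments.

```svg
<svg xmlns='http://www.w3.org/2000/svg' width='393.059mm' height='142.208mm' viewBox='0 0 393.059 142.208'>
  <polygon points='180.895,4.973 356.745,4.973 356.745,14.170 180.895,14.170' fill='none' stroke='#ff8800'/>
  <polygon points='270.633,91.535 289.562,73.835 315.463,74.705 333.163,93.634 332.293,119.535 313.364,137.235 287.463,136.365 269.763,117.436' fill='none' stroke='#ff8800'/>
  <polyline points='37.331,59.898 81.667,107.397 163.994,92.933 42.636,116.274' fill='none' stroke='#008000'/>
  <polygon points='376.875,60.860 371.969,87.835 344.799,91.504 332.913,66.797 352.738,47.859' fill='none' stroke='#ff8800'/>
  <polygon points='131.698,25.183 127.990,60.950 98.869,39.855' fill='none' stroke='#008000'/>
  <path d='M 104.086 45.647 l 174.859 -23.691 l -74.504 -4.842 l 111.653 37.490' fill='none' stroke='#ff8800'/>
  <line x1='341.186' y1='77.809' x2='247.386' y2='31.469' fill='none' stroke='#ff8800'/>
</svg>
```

G21
G90
G0 X180.895 Y137.235
M3 S779
G01 X356.745 Y137.235 F1046
G01 X356.745 Y128.038
G01 X180.895 Y128.038
G01 X180.895 Y137.235
M5
G0 X270.633 Y50.673
M3 S779
G01 X289.562 Y68.373 F1046
G01 X315.463 Y67.503
G01 X333.163 Y48.574
G01 X332.293 Y22.673
G01 X313.364 Y4.973
G01 X287.463 Y5.843
G01 X269.763 Y24.772
G01 X270.633 Y50.673
M5
G0 X37.331 Y82.310
M3 S272
G01 X81.667 Y34.811 F2727
G01 X163.994 Y49.275
G01 X42.636 Y25.934
M5
G0 X376.875 Y81.348
M3 S779
G01 X371.969 Y54.373 F1046
G01 X344.799 Y50.704
G01 X332.913 Y75.411
G01 X352.738 Y94.349
G01 X376.875 Y81.348
M5
G0 X131.698 Y117.025
M3 S272
G01 X127.990 Y81.258 F2727
G01 X98.869 Y102.353
G01 X131.698 Y117.025
M5
G0 X104.086 Y96.561
M3 S779
G01 X278.945 Y120.252 F1046
G01 X204.441 Y125.094
G01 X316.094 Y87.604
M5
G0 X341.186 Y64.399
M3 S779
G01 X247.386 Y110.739 F1046
M5
G0 X0.000 Y0.000

Since the viewBox matches the mm dimensions, user units are millimetres directly. The only transform is the Y-flip y_m = 142.208 − y_svg.

Shape 1 is a rectangle drawn with `<polygon>`. Its stroke #ff8800 means cut at S779, F1046. After flipping Y the toolpath is (180.895,137.235) → (356.745,137.235) → (356.745,128.038) → (180.895,128.038) → (180.895,137.235), returning to the start.

Shape 2 is a regular polygon drawn with `<polygon>`. Its stroke #ff8800 means cut at S779, F1046. After flipping Y the toolpath is (270.633,50.673) → (289.562,68.373) → (315.463,67.503) → (333.163,48.574) → (332.293,22.673) → (313.364,4.973) → (287.463,5.843) → (269.763,24.772) → (270.633,50.673), returning to the start.

Shape 3 is a open polyline drawn with `<polyline>`. Its stroke #008000 means engrave at S272, F2727. After flipping Y the toolpath is (37.331,82.310) → (81.667,34.811) → (163.994,49.275) → (42.636,25.934).

Shape 4 is a regular polygon drawn with `<polygon>`. Its stroke #ff8800 means cut at S779, F1046. After flipping Y the toolpath is (376.875,81.348) → (371.969,54.373) → (344.799,50.704) → (332.913,75.411) → (352.738,94.349) → (376.875,81.348), returning to the start.

Shape 5 is a regular polygon drawn with `<polygon>`. Its stroke #008000 means engrave at S272, F2727. After flipping Y the toolpath is (131.698,117.025) → (127.990,81.258) → (98.869,102.353) → (131.698,117.025), returning to the start.

Shape 6 is a open polyline drawn with `<path>`. Its stroke #ff8800 means cut at S779, F1046. After flipping Y the toolpath is (104.086,96.561) → (278.945,120.252) → (204.441,125.094) → (316.094,87.604).

Shape 7 is a line segment drawn with `<line>`. Its stroke #ff8800 means cut at S779, F1046. After flipping Y the toolpath is (341.186,64.399) → (247.386,110.739).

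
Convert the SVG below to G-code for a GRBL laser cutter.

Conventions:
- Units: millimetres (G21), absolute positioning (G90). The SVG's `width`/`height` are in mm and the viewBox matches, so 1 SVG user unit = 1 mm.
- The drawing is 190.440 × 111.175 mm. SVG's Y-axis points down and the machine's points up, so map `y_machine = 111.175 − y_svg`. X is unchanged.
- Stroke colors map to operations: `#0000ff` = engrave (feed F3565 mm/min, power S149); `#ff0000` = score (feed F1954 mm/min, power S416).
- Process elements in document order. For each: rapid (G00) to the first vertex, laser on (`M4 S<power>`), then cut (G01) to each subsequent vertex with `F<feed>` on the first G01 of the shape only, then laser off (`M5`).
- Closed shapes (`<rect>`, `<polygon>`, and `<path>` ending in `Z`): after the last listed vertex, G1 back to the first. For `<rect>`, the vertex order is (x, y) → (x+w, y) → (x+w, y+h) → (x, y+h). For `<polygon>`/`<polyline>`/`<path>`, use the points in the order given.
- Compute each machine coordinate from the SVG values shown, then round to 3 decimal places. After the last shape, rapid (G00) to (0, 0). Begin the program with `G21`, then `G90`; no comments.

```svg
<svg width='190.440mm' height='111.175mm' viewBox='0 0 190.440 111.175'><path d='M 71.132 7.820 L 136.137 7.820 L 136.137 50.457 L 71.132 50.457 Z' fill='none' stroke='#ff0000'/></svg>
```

G21
G90
G00 X71.132 Y103.355
M4 S416
G01 X136.137 Y103.355 F1954
G01 X136.137 Y60.718
G01 X71.132 Y60.718
G01 X71.132 Y103.355
M5
G00 X0.000 Y0.000

Since the viewBox matches the mm dimensions, user units are millimetres directly. The only transform is the Y-flip y_m = 111.175 − y_svg.

Shape 1 is a rectangle drawn with `<path>`. Its stroke #ff0000 means score at S416, F1954. After flipping Y the toolpath is (71.132,103.355) → (136.137,103.355) → (136.137,60.718) → (71.132,60.718) → (71.132,103.355), returning to the start.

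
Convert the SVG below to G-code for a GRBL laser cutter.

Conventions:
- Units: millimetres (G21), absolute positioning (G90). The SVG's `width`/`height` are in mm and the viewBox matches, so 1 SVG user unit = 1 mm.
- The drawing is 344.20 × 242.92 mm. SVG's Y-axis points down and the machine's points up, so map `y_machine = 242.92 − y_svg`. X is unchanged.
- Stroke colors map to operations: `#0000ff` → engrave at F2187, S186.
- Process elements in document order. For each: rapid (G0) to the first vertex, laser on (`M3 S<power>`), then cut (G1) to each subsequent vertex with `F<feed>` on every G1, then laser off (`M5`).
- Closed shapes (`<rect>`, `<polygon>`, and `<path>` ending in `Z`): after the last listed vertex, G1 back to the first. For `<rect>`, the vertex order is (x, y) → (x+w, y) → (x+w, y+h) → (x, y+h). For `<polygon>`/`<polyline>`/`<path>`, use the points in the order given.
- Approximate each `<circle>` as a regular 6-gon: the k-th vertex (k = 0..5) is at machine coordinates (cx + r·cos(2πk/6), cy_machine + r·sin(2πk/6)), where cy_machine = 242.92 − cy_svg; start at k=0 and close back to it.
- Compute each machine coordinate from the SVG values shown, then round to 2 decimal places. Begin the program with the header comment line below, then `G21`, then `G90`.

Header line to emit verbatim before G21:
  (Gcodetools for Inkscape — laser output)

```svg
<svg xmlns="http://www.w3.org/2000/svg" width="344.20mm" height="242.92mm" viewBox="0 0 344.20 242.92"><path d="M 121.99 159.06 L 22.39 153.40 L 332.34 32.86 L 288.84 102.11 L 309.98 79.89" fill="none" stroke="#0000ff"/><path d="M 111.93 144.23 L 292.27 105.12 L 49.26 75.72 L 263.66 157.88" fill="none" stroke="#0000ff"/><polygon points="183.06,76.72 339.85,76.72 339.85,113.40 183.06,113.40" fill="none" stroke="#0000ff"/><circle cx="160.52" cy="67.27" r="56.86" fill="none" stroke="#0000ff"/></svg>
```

(Gcodetools for Inkscape — laser output)
G21
G90
G0 X121.99 Y83.86
M3 S186
G1 X22.39 Y89.52 F2187
G1 X332.34 Y210.06 F2187
G1 X288.84 Y140.81 F2187
G1 X309.98 Y163.03 F2187
M5
G0 X111.93 Y98.69
M3 S186
G1 X292.27 Y137.80 F2187
G1 X49.26 Y167.20 F2187
G1 X263.66 Y85.04 F2187
M5
G0 X183.06 Y166.20
M3 S186
G1 X339.85 Y166.20 F2187
G1 X339.85 Y129.52 F2187
G1 X183.06 Y129.52 F2187
G1 X183.06 Y166.20 F2187
M5
G0 X217.38 Y175.65
M3 S186
G1 X188.95 Y224.89 F2187
G1 X132.09 Y224.89 F2187
G1 X103.66 Y175.65 F2187
G1 X132.09 Y126.41 F2187
G1 X188.95 Y126.41 F2187
G1 X217.38 Y175.65 F2187
M5

viewBox `0 0 344.20 242.92` with mm width/height → 1 unit = 1 mm. Flip: y_m = 242.92 − y_svg.

**Shape 1** — `<path>` open polyline, stroke `#0000ff` → engrave (S186, F2187). Machine vertices: (121.99,83.86) → (22.39,89.52) → (332.34,210.06) → (288.84,140.81) → (309.98,163.03). Open path.

**Shape 2** — `<path>` open polyline, stroke `#0000ff` → engrave (S186, F2187). Machine vertices: (111.93,98.69) → (292.27,137.80) → (49.26,167.20) → (263.66,85.04). Open path.

**Shape 3** — `<polygon>` rectangle, stroke `#0000ff` → engrave (S186, F2187). Machine vertices: (183.06,166.20) → (339.85,166.20) → (339.85,129.52) → (183.06,129.52) → (183.06,166.20). Closed: final G1 returns to the first vertex.

**Shape 4** — `<circle>` circle, stroke `#0000ff` → engrave (S186, F2187). Machine vertices: (217.38,175.65) → (188.95,224.89) → (132.09,224.89) → (103.66,175.65) → (132.09,126.41) → (188.95,126.41) → (217.38,175.65). Closed: final G1 returns to the first vertex.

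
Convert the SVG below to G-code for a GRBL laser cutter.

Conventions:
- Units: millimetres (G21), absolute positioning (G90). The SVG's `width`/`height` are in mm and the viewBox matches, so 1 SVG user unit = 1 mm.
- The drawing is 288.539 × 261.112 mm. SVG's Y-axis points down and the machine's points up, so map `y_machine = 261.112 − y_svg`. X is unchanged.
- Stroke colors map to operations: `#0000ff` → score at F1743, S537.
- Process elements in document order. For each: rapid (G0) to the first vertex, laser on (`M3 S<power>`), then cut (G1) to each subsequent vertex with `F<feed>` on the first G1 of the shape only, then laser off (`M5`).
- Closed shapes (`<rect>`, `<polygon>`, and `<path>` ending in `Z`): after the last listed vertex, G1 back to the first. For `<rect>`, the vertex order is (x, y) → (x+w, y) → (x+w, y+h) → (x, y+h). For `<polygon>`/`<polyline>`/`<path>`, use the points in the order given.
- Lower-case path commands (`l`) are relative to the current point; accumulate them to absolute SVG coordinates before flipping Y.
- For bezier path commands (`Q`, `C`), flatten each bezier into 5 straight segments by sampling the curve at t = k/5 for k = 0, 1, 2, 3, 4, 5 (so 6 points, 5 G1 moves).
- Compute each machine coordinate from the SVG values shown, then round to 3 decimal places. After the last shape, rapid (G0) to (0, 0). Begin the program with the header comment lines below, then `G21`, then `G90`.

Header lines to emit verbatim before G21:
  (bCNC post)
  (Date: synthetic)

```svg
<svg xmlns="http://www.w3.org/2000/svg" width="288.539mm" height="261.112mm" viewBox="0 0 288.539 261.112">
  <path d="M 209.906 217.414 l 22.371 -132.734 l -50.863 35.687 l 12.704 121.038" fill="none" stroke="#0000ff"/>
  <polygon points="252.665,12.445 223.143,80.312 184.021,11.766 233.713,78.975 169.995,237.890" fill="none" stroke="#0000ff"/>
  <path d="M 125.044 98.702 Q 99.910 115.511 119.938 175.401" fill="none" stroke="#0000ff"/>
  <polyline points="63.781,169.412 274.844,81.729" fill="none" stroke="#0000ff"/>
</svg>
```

Since the viewBox matches the mm dimensions, user units are millimetres directly. The only transform is the Y-flip y_m = 261.112 − y_svg.

Shape 1 is a open polyline drawn with `<path>`. Its stroke #0000ff means score at S537, F1743. After flipping Y the toolpath is (209.906,43.698) → (232.277,176.432) → (181.414,140.745) → (194.118,19.707).

Shape 2 is a closed polygon drawn with `<polygon>`. Its stroke #0000ff means score at S537, F1743. After flipping Y the toolpath is (252.665,248.667) → (223.143,180.800) → (184.021,249.346) → (233.713,182.137) → (169.995,23.222) → (252.665,248.667), returning to the start.

Shape 3 is a quadratic bezier drawn with `<path>`. Its stroke #0000ff means score at S537, F1743. After flipping Y the toolpath is (125.044,162.410) → (116.797,153.963) → (112.163,142.070) → (111.142,126.730) → (113.733,107.944) → (119.938,85.711).

Shape 4 is a line segment drawn with `<polyline>`. Its stroke #0000ff means score at S537, F1743. After flipping Y the toolpath is (63.781,91.700) → (274.844,179.383).

(bCNC post)
(Date: synthetic)
G21
G90
G0 X209.906 Y43.698
M3 S537
G1 X232.277 Y176.432 F1743
G1 X181.414 Y140.745
G1 X194.118 Y19.707
M5
G0 X252.665 Y248.667
M3 S537
G1 X223.143 Y180.800 F1743
G1 X184.021 Y249.346
G1 X233.713 Y182.137
G1 X169.995 Y23.222
G1 X252.665 Y248.667
M5
G0 X125.044 Y162.410
M3 S537
G1 X116.797 Y153.963 F1743
G1 X112.163 Y142.070
G1 X111.142 Y126.730
G1 X113.733 Y107.944
G1 X119.938 Y85.711
M5
G0 X63.781 Y91.700
M3 S537
G1 X274.844 Y179.383 F1743
M5
G0 X0.000 Y0.000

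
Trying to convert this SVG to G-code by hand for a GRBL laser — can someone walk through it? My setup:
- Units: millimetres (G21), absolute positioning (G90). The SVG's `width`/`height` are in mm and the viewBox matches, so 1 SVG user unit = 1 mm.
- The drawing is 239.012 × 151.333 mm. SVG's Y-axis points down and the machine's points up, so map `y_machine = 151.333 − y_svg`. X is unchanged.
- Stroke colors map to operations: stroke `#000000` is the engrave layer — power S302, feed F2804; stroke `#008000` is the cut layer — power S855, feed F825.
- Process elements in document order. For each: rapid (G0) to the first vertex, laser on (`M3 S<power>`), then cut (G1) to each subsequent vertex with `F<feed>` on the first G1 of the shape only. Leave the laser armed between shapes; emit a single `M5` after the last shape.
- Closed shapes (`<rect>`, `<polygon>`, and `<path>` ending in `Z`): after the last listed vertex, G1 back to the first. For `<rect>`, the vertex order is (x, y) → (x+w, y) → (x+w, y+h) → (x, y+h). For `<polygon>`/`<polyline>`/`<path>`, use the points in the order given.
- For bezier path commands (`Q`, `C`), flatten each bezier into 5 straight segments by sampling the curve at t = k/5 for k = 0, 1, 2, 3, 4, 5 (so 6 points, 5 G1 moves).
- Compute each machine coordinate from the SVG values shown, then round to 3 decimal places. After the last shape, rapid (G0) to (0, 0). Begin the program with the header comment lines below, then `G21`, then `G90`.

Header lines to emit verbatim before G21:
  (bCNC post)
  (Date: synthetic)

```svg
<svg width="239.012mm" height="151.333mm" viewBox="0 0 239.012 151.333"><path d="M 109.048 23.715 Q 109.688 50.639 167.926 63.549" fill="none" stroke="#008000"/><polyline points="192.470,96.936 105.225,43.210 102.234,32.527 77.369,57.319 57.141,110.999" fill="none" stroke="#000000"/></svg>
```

(bCNC post)
(Date: synthetic)
G21
G90
G0 X109.048 Y127.618
M3 S855
G1 X111.608 Y117.409 F825
G1 X118.776 Y108.321
G1 X130.551 Y100.354
G1 X146.935 Y93.509
G1 X167.926 Y87.784
G0 X192.470 Y54.397
M3 S302
G1 X105.225 Y108.123 F2804
G1 X102.234 Y118.806
G1 X77.369 Y94.014
G1 X57.141 Y40.334
M5
G0 X0.000 Y0.000

1 u = 1 mm; y_m = 151.333 − y.

[1] `<path>` quadratic bezier, #008000→cut S855 F825: (109.048,127.618) → (111.608,117.409) → (118.776,108.321) → (130.551,100.354) → (146.935,93.509) → (167.926,87.784)

[2] `<polyline>` open polyline, #000000→engrave S302 F2804: (192.470,54.397) → (105.225,108.123) → (102.234,118.806) → (77.369,94.014) → (57.141,40.334)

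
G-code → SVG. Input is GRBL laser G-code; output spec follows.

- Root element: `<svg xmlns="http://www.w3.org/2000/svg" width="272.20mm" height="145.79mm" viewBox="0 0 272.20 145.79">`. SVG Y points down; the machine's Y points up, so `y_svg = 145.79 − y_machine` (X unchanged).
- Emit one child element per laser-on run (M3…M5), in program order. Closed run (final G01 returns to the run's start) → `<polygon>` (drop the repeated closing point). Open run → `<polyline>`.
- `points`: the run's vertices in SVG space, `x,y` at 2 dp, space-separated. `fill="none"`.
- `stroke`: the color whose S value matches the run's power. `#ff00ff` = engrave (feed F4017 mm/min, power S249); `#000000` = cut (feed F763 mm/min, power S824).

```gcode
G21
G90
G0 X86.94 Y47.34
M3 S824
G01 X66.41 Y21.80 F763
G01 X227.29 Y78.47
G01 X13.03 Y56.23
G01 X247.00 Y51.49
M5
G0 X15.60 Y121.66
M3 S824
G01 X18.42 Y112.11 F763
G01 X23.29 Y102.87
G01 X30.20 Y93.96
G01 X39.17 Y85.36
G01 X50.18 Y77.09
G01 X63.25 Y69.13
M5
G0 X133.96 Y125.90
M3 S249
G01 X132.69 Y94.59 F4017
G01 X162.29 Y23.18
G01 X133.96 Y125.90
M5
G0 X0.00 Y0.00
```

y_svg = 145.79 − y_m.

[1] S824→`#000000` (cut); open run; points: 86.94,98.45 66.41,123.99 227.29,67.32 13.03,89.56 247.00,94.30

[2] S824→`#000000` (cut); open run; points: 15.60,24.13 18.42,33.68 23.29,42.92 30.20,51.83 39.17,60.43 50.18,68.70 63.25,76.66

[3] S249→`#ff00ff` (engrave); closed run; points: 133.96,19.89 132.69,51.20 162.29,122.61

<svg xmlns="http://www.w3.org/2000/svg" width="272.20mm" height="145.79mm" viewBox="0 0 272.20 145.79">
  <polyline points="86.94,98.45 66.41,123.99 227.29,67.32 13.03,89.56 247.00,94.30" fill="none" stroke="#000000"/>
  <polyline points="15.60,24.13 18.42,33.68 23.29,42.92 30.20,51.83 39.17,60.43 50.18,68.70 63.25,76.66" fill="none" stroke="#000000"/>
  <polygon points="133.96,19.89 132.69,51.20 162.29,122.61" fill="none" stroke="#ff00ff"/>
</svg>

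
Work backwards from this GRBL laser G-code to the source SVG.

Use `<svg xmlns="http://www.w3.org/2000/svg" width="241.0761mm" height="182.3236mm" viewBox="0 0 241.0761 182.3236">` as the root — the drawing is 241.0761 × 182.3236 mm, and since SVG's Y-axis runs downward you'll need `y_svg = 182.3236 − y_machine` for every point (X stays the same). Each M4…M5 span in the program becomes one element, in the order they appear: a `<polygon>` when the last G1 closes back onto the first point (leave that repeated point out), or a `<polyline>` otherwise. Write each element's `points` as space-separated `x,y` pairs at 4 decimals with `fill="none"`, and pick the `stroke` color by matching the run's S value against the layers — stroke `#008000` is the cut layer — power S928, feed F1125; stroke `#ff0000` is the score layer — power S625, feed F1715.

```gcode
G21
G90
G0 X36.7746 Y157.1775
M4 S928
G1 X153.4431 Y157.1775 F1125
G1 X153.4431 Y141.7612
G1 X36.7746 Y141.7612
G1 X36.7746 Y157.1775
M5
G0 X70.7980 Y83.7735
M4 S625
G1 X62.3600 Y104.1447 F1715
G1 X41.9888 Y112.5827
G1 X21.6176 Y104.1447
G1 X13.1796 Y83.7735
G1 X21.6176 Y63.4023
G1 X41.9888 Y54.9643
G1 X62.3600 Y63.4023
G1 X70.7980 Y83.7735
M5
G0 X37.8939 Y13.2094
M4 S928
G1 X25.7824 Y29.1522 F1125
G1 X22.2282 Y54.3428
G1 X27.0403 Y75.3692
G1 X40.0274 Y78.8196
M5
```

<svg xmlns="http://www.w3.org/2000/svg" width="241.0761mm" height="182.3236mm" viewBox="0 0 241.0761 182.3236">
  <polygon points="36.7746,25.1461 153.4431,25.1461 153.4431,40.5624 36.7746,40.5624" fill="none" stroke="#008000"/>
  <polygon points="70.7980,98.5501 62.3600,78.1789 41.9888,69.7409 21.6176,78.1789 13.1796,98.5501 21.6176,118.9213 41.9888,127.3593 62.3600,118.9213" fill="none" stroke="#ff0000"/>
  <polyline points="37.8939,169.1142 25.7824,153.1714 22.2282,127.9808 27.0403,106.9544 40.0274,103.5040" fill="none" stroke="#008000"/>
</svg>

Machine Y-up, SVG Y-down with viewBox height 182.3236, so y_svg = 182.3236 − y_machine; X carries over.

Run 1: S928 ⇒ cut layer `#008000`. The run returns to its start, so emit a `<polygon>` with points (Y-flipped): 36.7746,25.1461 153.4431,25.1461 153.4431,40.5624 36.7746,40.5624.

Run 2: the run's S625 means `#ff0000` (score). The run returns to its start, so emit a `<polygon>` with points (Y-flipped): 70.7980,98.5501 62.3600,78.1789 41.9888,69.7409 21.6176,78.1789 13.1796,98.5501 21.6176,118.9213 41.9888,127.3593 62.3600,118.9213.

Run 3: S928 ⇒ cut layer `#008000`. The run is open, so emit a `<polyline>` with points (Y-flipped): 37.8939,169.1142 25.7824,153.1714 22.2282,127.9808 27.0403,106.9544 40.0274,103.5040.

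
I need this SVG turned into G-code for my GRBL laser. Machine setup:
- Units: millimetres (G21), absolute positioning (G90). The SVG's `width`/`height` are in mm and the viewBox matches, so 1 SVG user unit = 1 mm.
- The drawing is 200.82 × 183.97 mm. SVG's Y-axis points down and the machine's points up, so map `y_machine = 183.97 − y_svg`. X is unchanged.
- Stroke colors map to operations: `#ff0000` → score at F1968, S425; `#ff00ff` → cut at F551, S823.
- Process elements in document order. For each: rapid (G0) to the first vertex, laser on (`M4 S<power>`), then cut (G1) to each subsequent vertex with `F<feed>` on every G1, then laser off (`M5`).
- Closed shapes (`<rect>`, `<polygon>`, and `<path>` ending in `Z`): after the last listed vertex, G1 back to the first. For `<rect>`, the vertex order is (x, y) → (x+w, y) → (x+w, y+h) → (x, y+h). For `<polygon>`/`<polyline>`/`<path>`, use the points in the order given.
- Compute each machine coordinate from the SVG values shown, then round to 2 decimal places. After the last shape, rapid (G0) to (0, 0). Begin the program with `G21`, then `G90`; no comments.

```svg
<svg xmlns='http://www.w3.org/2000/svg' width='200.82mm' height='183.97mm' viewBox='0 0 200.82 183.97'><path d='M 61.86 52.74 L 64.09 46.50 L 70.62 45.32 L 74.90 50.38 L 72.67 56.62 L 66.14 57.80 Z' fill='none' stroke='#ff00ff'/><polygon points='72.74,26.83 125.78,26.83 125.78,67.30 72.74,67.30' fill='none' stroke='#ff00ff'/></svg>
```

G21
G90
G0 X61.86 Y131.23
M4 S823
G1 X64.09 Y137.47 F551
G1 X70.62 Y138.65 F551
G1 X74.90 Y133.59 F551
G1 X72.67 Y127.35 F551
G1 X66.14 Y126.17 F551
G1 X61.86 Y131.23 F551
M5
G0 X72.74 Y157.14
M4 S823
G1 X125.78 Y157.14 F551
G1 X125.78 Y116.67 F551
G1 X72.74 Y116.67 F551
G1 X72.74 Y157.14 F551
M5
G0 X0.00 Y0.00

Since the viewBox matches the mm dimensions, user units are millimetres directly. The only transform is the Y-flip y_m = 183.97 − y_svg.

Shape 1 is a regular polygon drawn with `<path>`. Its stroke #ff00ff means cut at S823, F551. After flipping Y the toolpath is (61.86,131.23) → (64.09,137.47) → (70.62,138.65) → (74.90,133.59) → (72.67,127.35) → (66.14,126.17) → (61.86,131.23), returning to the start.

Shape 2 is a rectangle drawn with `<polygon>`. Its stroke #ff00ff means cut at S823, F551. After flipping Y the toolpath is (72.74,157.14) → (125.78,157.14) → (125.78,116.67) → (72.74,116.67) → (72.74,157.14), returning to the start.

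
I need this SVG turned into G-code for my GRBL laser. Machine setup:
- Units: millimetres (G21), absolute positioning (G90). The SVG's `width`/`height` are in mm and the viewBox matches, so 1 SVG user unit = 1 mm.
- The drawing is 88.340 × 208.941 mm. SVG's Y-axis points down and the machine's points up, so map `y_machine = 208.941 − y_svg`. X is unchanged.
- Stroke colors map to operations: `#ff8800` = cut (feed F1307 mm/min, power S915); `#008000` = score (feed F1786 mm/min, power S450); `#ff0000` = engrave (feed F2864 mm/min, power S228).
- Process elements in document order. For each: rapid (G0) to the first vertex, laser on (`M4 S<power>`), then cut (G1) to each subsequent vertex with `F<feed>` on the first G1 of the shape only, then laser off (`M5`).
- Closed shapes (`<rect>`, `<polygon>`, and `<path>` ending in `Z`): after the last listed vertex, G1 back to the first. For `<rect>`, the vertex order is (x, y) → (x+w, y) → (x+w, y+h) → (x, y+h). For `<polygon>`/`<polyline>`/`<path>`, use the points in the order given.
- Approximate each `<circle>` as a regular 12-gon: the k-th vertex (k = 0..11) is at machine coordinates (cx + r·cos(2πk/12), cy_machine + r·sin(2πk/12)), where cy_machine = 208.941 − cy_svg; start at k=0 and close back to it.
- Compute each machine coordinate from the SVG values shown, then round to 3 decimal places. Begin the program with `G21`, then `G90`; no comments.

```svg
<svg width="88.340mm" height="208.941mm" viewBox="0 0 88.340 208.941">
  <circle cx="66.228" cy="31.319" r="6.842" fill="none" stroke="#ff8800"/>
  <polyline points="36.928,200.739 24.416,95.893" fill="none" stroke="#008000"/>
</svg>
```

viewBox `0 0 88.340 208.941` with mm width/height → 1 unit = 1 mm. Flip: y_m = 208.941 − y_svg.

**Shape 1** — `<circle>` circle, stroke `#ff8800` → cut (S915, F1307). Machine vertices: (73.070,177.622) → (72.153,181.043) → (69.649,183.547) → (66.228,184.464) → (62.807,183.547) → (60.303,181.043) → (59.386,177.622) → (60.303,174.201) → (62.807,171.697) → (66.228,170.780) → (69.649,171.697) → (72.153,174.201) → (73.070,177.622). Closed: final G1 returns to the first vertex.

**Shape 2** — `<polyline>` line segment, stroke `#008000` → score (S450, F1786). Machine vertices: (36.928,8.202) → (24.416,113.048). Open path.

G21
G90
G0 X73.070 Y177.622
M4 S915
G1 X72.153 Y181.043 F1307
G1 X69.649 Y183.547
G1 X66.228 Y184.464
G1 X62.807 Y183.547
G1 X60.303 Y181.043
G1 X59.386 Y177.622
G1 X60.303 Y174.201
G1 X62.807 Y171.697
G1 X66.228 Y170.780
G1 X69.649 Y171.697
G1 X72.153 Y174.201
G1 X73.070 Y177.622
M5
G0 X36.928 Y8.202
M4 S450
G1 X24.416 Y113.048 F1786
M5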